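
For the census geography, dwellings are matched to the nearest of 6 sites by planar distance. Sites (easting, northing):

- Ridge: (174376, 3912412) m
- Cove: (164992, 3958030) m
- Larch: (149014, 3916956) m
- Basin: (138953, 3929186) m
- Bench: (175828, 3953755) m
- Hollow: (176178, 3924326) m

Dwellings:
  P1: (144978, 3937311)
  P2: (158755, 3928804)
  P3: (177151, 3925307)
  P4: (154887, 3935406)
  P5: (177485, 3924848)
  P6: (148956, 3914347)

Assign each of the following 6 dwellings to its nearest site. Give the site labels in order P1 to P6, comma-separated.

Basin, Larch, Hollow, Basin, Hollow, Larch

P1 → Basin (d²=102316250.00)
P2 → Larch (d²=235262185.00)
P3 → Hollow (d²=1909090.00)
P4 → Basin (d²=292580756.00)
P5 → Hollow (d²=1980733.00)
P6 → Larch (d²=6810245.00)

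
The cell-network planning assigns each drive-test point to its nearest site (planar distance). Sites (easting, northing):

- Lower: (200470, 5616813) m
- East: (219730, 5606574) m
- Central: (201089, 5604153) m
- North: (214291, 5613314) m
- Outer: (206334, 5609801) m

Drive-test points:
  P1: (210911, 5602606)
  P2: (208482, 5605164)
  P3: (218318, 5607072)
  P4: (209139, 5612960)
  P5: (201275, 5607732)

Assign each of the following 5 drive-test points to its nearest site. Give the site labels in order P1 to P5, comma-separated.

P1 → Outer (d²=72716954.00)
P2 → Outer (d²=26115673.00)
P3 → East (d²=2241748.00)
P4 → Outer (d²=17847306.00)
P5 → Central (d²=12843837.00)

Outer, Outer, East, Outer, Central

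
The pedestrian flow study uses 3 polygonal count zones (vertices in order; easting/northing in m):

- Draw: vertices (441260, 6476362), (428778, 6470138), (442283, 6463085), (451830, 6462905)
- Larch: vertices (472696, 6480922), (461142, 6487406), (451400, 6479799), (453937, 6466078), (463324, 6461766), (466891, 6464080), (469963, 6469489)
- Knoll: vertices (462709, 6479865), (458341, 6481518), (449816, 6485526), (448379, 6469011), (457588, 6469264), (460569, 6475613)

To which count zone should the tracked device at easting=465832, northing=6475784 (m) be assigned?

Cast a ray rightward from (465832, 6475784). For each polygon, the edges (by vertex number in listed order) whose endpoints lie on opposite sides of northing = 6475784, where each meets that height, and whether that is right or left of the point:
Draw: 1–2 at easting≈440100.8 (left), 4–1 at easting≈441714.0 (left) → 0 crossings.
Larch: 3–4 at easting≈452142.4 (left), 7–1 at easting≈471467.8 (right) → 1 crossing.
Knoll: 3–4 at easting≈448968.3 (left), 6–1 at easting≈460655.1 (left) → 0 crossings.
Only Larch has an odd count, so the point is inside Larch.

Larch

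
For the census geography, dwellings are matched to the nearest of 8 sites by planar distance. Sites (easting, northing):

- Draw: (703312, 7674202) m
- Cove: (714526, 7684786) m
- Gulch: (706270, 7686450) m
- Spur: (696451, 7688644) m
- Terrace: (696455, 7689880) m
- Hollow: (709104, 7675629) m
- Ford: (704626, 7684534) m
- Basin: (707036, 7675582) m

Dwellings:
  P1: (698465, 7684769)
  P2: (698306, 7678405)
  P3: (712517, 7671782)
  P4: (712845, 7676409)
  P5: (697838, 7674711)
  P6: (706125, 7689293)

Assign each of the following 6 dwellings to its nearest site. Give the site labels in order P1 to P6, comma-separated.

Spur, Draw, Hollow, Hollow, Draw, Gulch

P1 → Spur (d²=19071821.00)
P2 → Draw (d²=42725245.00)
P3 → Hollow (d²=26447978.00)
P4 → Hollow (d²=14603481.00)
P5 → Draw (d²=30223757.00)
P6 → Gulch (d²=8103674.00)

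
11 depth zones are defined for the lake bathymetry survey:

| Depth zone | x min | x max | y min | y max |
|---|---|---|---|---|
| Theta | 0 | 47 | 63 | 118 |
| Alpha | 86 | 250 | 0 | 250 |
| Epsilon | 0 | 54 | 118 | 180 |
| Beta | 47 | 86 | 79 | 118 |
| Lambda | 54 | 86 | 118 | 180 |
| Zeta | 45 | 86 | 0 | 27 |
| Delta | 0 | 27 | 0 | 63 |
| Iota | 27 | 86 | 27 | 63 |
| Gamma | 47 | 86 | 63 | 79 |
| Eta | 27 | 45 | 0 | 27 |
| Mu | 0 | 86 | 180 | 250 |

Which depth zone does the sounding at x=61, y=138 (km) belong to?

The point has x = 61 and y = 138.
Only Lambda satisfies 54 ≤ x ≤ 86 and 118 ≤ y ≤ 180.

Lambda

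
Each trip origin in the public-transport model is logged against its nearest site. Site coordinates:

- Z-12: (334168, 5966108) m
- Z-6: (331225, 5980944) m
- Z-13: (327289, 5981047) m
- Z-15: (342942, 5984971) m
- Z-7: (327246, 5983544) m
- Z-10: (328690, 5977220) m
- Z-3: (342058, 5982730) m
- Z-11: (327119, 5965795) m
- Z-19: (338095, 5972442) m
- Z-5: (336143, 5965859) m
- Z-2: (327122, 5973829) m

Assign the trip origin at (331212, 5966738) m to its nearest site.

Z-12

Squared distances to each site:
Z-12: 9134836.000; Z-6: 201810605.000; Z-13: 220137410.000; Z-15: 470035189.000; Z-7: 298170792.000; Z-10: 116232808.000; Z-3: 373379780.000; Z-11: 17641898.000; Z-19: 79911305.000; Z-5: 25087402.000; Z-2: 67010381.000.
Minimum at Z-12.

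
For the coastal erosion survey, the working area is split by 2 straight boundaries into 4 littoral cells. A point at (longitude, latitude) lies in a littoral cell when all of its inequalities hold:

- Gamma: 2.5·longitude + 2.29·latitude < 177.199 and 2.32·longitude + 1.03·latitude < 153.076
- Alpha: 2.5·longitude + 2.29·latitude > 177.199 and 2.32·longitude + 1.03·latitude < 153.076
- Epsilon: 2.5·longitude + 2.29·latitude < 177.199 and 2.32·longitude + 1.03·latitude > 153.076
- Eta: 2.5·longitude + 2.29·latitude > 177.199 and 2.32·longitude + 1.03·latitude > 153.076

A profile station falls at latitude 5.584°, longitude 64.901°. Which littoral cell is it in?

Epsilon

2.5·64.901 + 2.29·5.584 = 175.040, which is < 177.199
2.32·64.901 + 1.03·5.584 = 156.322, which is > 153.076
This sign pattern matches Epsilon.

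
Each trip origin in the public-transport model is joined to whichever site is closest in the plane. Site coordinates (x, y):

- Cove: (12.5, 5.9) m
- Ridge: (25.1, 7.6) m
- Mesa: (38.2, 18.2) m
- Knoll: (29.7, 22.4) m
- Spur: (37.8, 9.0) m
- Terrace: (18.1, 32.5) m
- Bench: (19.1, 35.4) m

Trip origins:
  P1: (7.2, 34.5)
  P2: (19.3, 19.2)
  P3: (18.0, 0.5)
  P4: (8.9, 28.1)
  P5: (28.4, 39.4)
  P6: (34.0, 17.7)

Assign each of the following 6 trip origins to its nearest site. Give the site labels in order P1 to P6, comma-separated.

P1 → Terrace (d²=122.81)
P2 → Knoll (d²=118.40)
P3 → Cove (d²=59.41)
P4 → Terrace (d²=104.00)
P5 → Bench (d²=102.49)
P6 → Mesa (d²=17.89)

Terrace, Knoll, Cove, Terrace, Bench, Mesa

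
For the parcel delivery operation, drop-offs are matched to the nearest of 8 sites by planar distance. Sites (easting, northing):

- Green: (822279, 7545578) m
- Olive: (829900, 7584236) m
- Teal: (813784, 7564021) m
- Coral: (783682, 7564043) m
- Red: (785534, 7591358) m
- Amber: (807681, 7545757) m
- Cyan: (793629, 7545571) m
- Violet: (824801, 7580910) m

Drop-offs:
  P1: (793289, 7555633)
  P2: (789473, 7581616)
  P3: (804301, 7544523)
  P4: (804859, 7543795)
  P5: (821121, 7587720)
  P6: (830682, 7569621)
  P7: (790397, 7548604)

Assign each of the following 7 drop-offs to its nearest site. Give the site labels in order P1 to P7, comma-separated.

Cyan, Red, Amber, Amber, Violet, Violet, Cyan

P1 → Cyan (d²=101359444.00)
P2 → Red (d²=110422285.00)
P3 → Amber (d²=12947156.00)
P4 → Amber (d²=11813128.00)
P5 → Violet (d²=59918500.00)
P6 → Violet (d²=162027682.00)
P7 → Cyan (d²=19644913.00)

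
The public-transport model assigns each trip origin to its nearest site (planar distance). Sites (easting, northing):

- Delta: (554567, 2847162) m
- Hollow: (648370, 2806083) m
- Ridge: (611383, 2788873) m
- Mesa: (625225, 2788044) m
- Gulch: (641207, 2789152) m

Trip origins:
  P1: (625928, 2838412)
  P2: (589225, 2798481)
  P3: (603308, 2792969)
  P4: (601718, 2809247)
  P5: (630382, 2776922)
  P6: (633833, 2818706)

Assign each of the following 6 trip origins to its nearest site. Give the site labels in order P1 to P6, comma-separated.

P1 → Hollow (d²=1548807605.00)
P2 → Ridge (d²=583290628.00)
P3 → Ridge (d²=81982841.00)
P4 → Ridge (d²=508512101.00)
P5 → Mesa (d²=150293533.00)
P6 → Hollow (d²=370664498.00)

Hollow, Ridge, Ridge, Ridge, Mesa, Hollow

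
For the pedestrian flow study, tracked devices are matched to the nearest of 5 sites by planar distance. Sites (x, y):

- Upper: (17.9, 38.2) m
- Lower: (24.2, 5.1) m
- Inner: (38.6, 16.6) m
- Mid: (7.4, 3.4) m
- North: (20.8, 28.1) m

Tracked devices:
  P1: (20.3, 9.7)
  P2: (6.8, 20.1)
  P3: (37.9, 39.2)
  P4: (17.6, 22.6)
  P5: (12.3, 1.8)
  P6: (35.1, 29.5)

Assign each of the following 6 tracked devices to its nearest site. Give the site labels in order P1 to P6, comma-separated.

P1 → Lower (d²=36.37)
P2 → North (d²=260.00)
P3 → Upper (d²=401.00)
P4 → North (d²=40.49)
P5 → Mid (d²=26.57)
P6 → Inner (d²=178.66)

Lower, North, Upper, North, Mid, Inner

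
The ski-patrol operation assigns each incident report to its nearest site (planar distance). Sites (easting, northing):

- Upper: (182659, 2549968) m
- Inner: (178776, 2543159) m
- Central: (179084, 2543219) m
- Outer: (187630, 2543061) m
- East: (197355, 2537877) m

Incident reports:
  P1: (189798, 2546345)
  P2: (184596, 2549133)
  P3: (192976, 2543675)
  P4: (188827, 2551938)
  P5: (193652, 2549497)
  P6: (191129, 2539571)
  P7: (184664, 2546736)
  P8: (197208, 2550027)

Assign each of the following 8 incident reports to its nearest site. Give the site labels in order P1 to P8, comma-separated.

P1 → Outer (d²=15484880.00)
P2 → Upper (d²=4449194.00)
P3 → Outer (d²=28956712.00)
P4 → Upper (d²=41925124.00)
P5 → Outer (d²=77686580.00)
P6 → Outer (d²=24423101.00)
P7 → Upper (d²=14465849.00)
P8 → Outer (d²=140263240.00)

Outer, Upper, Outer, Upper, Outer, Outer, Upper, Outer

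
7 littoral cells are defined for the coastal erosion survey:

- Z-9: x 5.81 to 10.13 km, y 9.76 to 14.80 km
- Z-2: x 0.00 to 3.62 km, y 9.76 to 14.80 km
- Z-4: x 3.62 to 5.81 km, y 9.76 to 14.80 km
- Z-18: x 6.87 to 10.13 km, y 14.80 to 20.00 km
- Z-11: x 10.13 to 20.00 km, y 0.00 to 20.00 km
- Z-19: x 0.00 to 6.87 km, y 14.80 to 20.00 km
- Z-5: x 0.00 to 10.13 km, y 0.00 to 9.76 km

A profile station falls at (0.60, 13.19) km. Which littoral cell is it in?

Z-2

The point has x = 0.60 and y = 13.19.
Only Z-2 satisfies 0.00 ≤ x ≤ 3.62 and 9.76 ≤ y ≤ 14.80.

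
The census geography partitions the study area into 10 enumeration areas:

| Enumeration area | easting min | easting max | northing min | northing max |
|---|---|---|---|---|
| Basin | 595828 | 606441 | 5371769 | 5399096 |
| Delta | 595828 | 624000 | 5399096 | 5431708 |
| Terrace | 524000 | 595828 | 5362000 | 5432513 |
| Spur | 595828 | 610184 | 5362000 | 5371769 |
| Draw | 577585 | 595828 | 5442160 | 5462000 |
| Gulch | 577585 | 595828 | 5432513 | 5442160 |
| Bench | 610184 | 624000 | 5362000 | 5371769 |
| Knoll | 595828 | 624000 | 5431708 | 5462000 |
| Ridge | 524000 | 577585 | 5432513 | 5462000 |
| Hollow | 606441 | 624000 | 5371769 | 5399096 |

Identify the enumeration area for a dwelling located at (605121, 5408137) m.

Delta

The point has easting = 605121 and northing = 5408137.
Only Delta satisfies 595828 ≤ easting ≤ 624000 and 5399096 ≤ northing ≤ 5431708.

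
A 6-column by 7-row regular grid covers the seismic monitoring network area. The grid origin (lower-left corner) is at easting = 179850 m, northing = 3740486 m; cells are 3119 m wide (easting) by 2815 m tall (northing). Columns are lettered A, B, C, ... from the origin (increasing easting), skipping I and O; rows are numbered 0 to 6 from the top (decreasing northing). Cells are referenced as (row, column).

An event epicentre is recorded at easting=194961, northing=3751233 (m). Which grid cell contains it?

(3, E)

Column index: ⌊(194961 − 179850) / 3119⌋ = ⌊4.845⌋ = 4 → column E
Row offset from origin: ⌊(3751233 − 3740486) / 2815⌋ = ⌊3.818⌋ = 3 → row 3 (counted from top)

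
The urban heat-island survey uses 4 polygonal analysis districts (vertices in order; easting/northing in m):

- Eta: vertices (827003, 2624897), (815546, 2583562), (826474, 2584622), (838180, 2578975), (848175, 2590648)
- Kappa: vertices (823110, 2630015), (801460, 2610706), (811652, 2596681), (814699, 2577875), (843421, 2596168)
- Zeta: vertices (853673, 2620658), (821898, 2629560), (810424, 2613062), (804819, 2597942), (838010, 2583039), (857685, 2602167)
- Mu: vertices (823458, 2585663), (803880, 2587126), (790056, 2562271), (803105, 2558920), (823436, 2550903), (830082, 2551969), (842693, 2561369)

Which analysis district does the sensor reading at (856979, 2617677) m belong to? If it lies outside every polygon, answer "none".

Cast a ray rightward from (856979, 2617677). For each polygon, the edges (by vertex number in listed order) whose endpoints lie on opposite sides of northing = 2617677, where each meets that height, and whether that is right or left of the point:
Eta: 1–2 at easting≈825001.8 (left), 5–1 at easting≈831466.2 (left) → 0 crossings.
Kappa: 1–2 at easting≈809276.2 (left), 5–1 at easting≈830513.8 (left) → 0 crossings.
Zeta: 2–3 at easting≈813633.6 (left), 6–1 at easting≈854319.8 (left) → 0 crossings.
Mu: no edge straddles that height → 0 crossings.
All counts are even, so the point lies outside every listed polygon.

none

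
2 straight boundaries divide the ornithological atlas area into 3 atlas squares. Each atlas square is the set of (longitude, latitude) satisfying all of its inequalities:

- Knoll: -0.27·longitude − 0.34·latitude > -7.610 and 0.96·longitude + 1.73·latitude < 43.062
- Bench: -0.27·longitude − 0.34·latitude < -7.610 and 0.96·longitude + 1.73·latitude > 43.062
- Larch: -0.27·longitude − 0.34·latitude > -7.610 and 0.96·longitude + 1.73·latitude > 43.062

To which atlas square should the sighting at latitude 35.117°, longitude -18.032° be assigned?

-0.27·-18.032 − 0.34·35.117 = -7.071, which is > -7.610
0.96·-18.032 + 1.73·35.117 = 43.442, which is > 43.062
This sign pattern matches Larch.

Larch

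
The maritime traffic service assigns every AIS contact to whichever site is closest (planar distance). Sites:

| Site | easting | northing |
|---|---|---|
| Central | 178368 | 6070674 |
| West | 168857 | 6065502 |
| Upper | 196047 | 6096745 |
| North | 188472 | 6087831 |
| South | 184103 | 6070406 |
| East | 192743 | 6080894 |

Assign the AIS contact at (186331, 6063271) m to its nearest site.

Squared distances to each site:
Central: 118213778.000; West: 310318037.000; Upper: 1214909332.000; North: 607777481.000; South: 55872209.000; East: 351683873.000.
Minimum at South.

South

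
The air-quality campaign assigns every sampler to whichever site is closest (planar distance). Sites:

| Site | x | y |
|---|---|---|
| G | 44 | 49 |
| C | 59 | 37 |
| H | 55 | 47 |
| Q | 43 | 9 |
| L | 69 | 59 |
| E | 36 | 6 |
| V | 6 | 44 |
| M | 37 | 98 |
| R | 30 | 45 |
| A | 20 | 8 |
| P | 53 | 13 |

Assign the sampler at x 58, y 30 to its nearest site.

Squared distances to each site:
G: 557.000; C: 50.000; H: 298.000; Q: 666.000; L: 962.000; E: 1060.000; V: 2900.000; M: 5065.000; R: 1009.000; A: 1928.000; P: 314.000.
Minimum at C.

C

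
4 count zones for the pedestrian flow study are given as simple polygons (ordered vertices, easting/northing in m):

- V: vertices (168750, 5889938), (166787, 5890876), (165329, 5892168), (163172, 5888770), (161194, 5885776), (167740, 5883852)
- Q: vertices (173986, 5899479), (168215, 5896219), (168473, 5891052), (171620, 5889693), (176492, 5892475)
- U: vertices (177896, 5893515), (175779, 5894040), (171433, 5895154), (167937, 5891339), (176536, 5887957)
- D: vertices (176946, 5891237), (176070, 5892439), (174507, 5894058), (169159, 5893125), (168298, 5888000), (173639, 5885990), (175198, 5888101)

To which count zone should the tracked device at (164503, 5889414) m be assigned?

V

Cast a ray rightward from (164503, 5889414). For each polygon, the edges (by vertex number in listed order) whose endpoints lie on opposite sides of northing = 5889414, where each meets that height, and whether that is right or left of the point:
V: 3–4 at easting≈163580.8 (left), 6–1 at easting≈168663.0 (right) → 1 crossing.
Q: no edge straddles that height → 0 crossings.
U: 4–5 at easting≈172831.5 (right), 5–1 at easting≈176892.5 (right) → 2 crossings.
D: 4–5 at easting≈168535.6 (right), 7–1 at easting≈175929.9 (right) → 2 crossings.
Only V has an odd count, so the point is inside V.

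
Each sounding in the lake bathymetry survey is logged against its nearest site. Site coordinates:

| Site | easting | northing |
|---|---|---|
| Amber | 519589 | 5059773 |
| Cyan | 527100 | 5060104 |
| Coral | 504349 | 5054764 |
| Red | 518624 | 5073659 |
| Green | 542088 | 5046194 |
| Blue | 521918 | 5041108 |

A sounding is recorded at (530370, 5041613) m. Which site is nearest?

Blue

Squared distances to each site:
Amber: 446015561.000; Cyan: 352609981.000; Coral: 850041242.000; Red: 1164914632.000; Green: 158297085.000; Blue: 71691329.000.
Minimum at Blue.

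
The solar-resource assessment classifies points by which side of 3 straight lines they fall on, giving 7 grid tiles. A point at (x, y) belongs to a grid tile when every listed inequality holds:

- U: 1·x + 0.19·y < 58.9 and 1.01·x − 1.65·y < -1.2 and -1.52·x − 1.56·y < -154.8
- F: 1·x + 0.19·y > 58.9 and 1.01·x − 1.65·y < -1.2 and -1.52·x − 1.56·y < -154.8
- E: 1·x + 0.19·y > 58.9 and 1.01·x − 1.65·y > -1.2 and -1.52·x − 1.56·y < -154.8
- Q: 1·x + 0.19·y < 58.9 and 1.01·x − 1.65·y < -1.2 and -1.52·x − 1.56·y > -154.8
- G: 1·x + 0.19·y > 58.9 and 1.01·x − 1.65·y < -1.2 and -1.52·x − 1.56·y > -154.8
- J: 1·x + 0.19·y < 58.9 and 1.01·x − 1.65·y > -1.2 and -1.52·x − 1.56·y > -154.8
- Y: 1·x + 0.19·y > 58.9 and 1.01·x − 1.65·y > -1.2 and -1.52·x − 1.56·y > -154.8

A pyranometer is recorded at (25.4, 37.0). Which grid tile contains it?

1·25.4 + 0.19·37.0 = 32.430, which is < 58.9
1.01·25.4 − 1.65·37.0 = -35.396, which is < -1.2
-1.52·25.4 − 1.56·37.0 = -96.328, which is > -154.8
This sign pattern matches Q.

Q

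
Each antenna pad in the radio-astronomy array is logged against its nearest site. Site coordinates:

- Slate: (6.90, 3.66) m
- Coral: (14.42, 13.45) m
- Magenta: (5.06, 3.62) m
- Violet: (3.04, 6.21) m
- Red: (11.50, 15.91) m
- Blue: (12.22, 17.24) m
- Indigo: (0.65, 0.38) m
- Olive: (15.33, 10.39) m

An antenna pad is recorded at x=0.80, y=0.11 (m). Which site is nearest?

Squared distances to each site:
Slate: 49.813; Coral: 363.460; Magenta: 30.468; Violet: 42.228; Red: 364.130; Blue: 423.853; Indigo: 0.095; Olive: 316.799.
Minimum at Indigo.

Indigo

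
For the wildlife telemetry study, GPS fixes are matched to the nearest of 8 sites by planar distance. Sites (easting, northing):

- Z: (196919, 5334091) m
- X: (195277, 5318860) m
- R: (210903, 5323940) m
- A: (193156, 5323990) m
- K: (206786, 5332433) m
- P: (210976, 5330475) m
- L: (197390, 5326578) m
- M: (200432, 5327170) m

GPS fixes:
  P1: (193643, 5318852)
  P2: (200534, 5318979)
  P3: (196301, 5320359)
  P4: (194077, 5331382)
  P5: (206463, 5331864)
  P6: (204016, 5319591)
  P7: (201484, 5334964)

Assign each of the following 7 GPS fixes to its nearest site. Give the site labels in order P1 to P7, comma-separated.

P1 → X (d²=2670020.00)
P2 → X (d²=27650210.00)
P3 → X (d²=3295577.00)
P4 → Z (d²=15415645.00)
P5 → K (d²=428090.00)
P6 → R (d²=66344570.00)
P7 → Z (d²=21601354.00)

X, X, X, Z, K, R, Z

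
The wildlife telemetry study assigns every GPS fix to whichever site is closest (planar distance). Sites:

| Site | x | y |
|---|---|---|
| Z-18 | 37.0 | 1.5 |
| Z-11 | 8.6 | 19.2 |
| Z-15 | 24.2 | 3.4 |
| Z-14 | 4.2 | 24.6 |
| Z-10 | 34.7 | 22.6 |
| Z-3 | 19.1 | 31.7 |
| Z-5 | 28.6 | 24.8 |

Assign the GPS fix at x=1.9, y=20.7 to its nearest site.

Z-14

Squared distances to each site:
Z-18: 1600.650; Z-11: 47.140; Z-15: 796.580; Z-14: 20.500; Z-10: 1079.450; Z-3: 416.840; Z-5: 729.700.
Minimum at Z-14.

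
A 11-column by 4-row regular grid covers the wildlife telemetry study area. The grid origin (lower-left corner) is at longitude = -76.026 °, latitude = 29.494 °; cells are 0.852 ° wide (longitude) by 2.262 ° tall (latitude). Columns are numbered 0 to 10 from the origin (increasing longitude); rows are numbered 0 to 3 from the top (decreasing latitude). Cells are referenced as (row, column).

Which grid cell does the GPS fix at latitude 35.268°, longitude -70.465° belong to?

(1, 6)

Column index: ⌊(-70.465 − -76.026) / 0.852⌋ = ⌊6.527⌋ = 6
Row offset from origin: ⌊(35.268 − 29.494) / 2.262⌋ = ⌊2.553⌋ = 2 → row 1 (counted from top)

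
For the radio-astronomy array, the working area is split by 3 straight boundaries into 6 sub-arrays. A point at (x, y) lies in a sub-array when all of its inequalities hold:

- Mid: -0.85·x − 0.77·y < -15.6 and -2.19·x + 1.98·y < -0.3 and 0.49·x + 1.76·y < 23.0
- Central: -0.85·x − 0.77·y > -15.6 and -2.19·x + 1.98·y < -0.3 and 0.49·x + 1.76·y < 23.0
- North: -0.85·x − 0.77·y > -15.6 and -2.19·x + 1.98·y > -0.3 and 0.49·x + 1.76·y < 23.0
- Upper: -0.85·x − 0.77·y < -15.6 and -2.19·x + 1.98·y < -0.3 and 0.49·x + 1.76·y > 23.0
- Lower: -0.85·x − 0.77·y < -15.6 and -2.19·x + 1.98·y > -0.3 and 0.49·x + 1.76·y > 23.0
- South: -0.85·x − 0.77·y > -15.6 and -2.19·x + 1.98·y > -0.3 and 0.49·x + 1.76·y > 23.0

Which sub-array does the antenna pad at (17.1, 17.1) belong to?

Upper

-0.85·17.1 − 0.77·17.1 = -27.702, which is < -15.6
-2.19·17.1 + 1.98·17.1 = -3.591, which is < -0.3
0.49·17.1 + 1.76·17.1 = 38.475, which is > 23.0
This sign pattern matches Upper.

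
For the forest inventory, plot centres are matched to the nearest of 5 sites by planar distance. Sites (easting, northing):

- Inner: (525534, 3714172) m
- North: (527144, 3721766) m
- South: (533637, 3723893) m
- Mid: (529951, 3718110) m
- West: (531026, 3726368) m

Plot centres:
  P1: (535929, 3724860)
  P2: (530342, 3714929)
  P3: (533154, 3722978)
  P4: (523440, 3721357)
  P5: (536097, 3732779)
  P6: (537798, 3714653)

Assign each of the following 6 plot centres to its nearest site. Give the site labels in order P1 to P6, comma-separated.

South, Mid, South, North, West, Mid

P1 → South (d²=6188353.00)
P2 → Mid (d²=10271642.00)
P3 → South (d²=1070514.00)
P4 → North (d²=13886897.00)
P5 → West (d²=66815962.00)
P6 → Mid (d²=73526258.00)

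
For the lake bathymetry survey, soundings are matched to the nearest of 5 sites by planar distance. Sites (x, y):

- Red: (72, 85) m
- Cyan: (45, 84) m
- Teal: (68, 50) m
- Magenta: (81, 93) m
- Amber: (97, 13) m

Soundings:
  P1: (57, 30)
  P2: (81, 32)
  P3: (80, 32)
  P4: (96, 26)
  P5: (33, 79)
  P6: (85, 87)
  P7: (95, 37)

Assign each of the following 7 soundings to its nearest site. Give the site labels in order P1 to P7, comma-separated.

Teal, Teal, Teal, Amber, Cyan, Magenta, Amber

P1 → Teal (d²=521.00)
P2 → Teal (d²=493.00)
P3 → Teal (d²=468.00)
P4 → Amber (d²=170.00)
P5 → Cyan (d²=169.00)
P6 → Magenta (d²=52.00)
P7 → Amber (d²=580.00)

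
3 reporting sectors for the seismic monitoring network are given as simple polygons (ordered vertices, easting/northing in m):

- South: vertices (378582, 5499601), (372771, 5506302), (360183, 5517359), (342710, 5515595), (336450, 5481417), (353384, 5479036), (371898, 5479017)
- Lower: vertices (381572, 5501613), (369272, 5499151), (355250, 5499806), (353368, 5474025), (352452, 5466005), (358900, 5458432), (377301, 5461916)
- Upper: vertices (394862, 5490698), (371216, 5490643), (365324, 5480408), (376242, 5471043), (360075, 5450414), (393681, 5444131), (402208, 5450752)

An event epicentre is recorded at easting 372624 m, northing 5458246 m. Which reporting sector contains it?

Upper

Cast a ray rightward from (372624, 5458246). For each polygon, the edges (by vertex number in listed order) whose endpoints lie on opposite sides of northing = 5458246, where each meets that height, and whether that is right or left of the point:
South: no edge straddles that height → 0 crossings.
Lower: no edge straddles that height → 0 crossings.
Upper: 4–5 at easting≈366213.0 (left), 7–1 at easting≈400829.9 (right) → 1 crossing.
Only Upper has an odd count, so the point is inside Upper.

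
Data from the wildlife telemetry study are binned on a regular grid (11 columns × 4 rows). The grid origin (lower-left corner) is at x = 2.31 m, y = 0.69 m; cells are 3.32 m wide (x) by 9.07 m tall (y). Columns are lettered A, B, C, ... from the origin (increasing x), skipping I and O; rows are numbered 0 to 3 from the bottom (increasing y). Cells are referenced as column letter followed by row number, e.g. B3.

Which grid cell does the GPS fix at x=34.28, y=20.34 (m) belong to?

Column index: ⌊(34.28 − 2.31) / 3.32⌋ = ⌊9.630⌋ = 9 → column K
Row offset from origin: ⌊(20.34 − 0.69) / 9.07⌋ = ⌊2.166⌋ = 2 → row 2

K2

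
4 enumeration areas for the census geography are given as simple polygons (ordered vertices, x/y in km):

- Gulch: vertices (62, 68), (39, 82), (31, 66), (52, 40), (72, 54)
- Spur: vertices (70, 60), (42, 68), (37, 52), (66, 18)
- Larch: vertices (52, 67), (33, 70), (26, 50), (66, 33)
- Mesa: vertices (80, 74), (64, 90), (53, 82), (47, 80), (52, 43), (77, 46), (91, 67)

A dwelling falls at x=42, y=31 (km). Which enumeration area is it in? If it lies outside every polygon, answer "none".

none

Cast a ray rightward from (42, 31). For each polygon, the edges (by vertex number in listed order) whose endpoints lie on opposite sides of y = 31, where each meets that height, and whether that is right or left of the point:
Gulch: no edge straddles that height → 0 crossings.
Spur: 3–4 at x≈54.9 (right), 4–1 at x≈67.2 (right) → 2 crossings.
Larch: no edge straddles that height → 0 crossings.
Mesa: no edge straddles that height → 0 crossings.
All counts are even, so the point lies outside every listed polygon.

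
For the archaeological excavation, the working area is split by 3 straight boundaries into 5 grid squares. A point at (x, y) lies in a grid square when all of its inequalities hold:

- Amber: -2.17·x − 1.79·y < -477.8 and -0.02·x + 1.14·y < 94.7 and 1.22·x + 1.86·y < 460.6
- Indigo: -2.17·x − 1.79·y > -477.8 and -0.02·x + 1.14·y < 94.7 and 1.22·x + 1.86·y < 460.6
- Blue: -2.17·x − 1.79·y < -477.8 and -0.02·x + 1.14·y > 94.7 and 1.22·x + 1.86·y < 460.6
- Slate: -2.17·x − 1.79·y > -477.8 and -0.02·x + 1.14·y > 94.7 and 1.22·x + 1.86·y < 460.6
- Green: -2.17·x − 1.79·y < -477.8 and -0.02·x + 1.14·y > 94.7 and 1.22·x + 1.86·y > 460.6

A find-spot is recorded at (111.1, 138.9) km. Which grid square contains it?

-2.17·111.1 − 1.79·138.9 = -489.718, which is < -477.8
-0.02·111.1 + 1.14·138.9 = 156.124, which is > 94.7
1.22·111.1 + 1.86·138.9 = 393.896, which is < 460.6
This sign pattern matches Blue.

Blue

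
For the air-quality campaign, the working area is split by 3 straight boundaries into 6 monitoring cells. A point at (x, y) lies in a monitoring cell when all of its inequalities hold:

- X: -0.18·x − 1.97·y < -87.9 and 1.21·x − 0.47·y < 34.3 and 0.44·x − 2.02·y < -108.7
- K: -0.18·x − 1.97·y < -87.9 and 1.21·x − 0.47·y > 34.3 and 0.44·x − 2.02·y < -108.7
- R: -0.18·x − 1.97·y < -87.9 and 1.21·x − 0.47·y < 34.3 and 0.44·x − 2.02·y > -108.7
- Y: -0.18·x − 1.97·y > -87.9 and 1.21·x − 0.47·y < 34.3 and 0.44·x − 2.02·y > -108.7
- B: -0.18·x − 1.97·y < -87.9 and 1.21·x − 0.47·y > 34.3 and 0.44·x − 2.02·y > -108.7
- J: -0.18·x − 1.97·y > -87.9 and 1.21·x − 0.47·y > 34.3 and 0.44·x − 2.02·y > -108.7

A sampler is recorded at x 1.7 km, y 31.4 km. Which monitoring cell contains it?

-0.18·1.7 − 1.97·31.4 = -62.164, which is > -87.9
1.21·1.7 − 0.47·31.4 = -12.701, which is < 34.3
0.44·1.7 − 2.02·31.4 = -62.680, which is > -108.7
This sign pattern matches Y.

Y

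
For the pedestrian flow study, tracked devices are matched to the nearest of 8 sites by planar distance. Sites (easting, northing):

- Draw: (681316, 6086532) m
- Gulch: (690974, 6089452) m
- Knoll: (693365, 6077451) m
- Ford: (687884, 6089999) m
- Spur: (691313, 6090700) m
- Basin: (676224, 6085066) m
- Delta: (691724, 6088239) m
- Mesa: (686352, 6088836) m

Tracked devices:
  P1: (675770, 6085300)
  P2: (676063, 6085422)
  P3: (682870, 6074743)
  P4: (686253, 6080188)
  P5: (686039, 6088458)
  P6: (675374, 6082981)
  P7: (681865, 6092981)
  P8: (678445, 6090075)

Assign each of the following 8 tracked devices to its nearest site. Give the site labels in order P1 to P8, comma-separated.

Basin, Basin, Knoll, Knoll, Mesa, Basin, Mesa, Draw

P1 → Basin (d²=260872.00)
P2 → Basin (d²=152657.00)
P3 → Knoll (d²=117478289.00)
P4 → Knoll (d²=58071713.00)
P5 → Mesa (d²=240853.00)
P6 → Basin (d²=5069725.00)
P7 → Mesa (d²=37314194.00)
P8 → Draw (d²=20795490.00)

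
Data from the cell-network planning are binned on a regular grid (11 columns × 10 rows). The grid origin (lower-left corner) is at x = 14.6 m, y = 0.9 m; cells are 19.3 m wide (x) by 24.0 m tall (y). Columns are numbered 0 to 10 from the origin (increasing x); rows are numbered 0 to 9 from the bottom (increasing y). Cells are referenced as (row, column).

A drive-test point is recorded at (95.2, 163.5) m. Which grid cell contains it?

Column index: ⌊(95.2 − 14.6) / 19.3⌋ = ⌊4.176⌋ = 4
Row offset from origin: ⌊(163.5 − 0.9) / 24.0⌋ = ⌊6.775⌋ = 6 → row 6

(6, 4)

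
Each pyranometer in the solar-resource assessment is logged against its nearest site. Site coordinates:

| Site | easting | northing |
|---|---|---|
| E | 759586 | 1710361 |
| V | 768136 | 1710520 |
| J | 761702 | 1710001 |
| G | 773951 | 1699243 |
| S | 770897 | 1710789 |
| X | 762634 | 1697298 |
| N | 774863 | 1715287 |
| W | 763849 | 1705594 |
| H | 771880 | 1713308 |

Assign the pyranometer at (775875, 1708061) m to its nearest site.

Squared distances to each site:
E: 270621521.000; V: 65938802.000; J: 204637529.000; G: 81458900.000; S: 32222468.000; X: 291166250.000; N: 53239220.000; W: 150710765.000; H: 43491034.000.
Minimum at S.

S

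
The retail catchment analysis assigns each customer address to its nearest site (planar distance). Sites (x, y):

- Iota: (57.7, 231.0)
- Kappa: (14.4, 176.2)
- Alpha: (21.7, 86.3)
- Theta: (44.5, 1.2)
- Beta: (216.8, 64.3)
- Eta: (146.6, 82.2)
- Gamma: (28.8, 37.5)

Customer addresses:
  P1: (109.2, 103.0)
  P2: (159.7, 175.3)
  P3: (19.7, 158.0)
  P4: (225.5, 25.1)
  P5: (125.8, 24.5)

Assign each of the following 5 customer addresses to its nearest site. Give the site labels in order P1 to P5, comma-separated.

Eta, Eta, Kappa, Beta, Eta

P1 → Eta (d²=1831.40)
P2 → Eta (d²=8839.22)
P3 → Kappa (d²=359.33)
P4 → Beta (d²=1612.33)
P5 → Eta (d²=3761.93)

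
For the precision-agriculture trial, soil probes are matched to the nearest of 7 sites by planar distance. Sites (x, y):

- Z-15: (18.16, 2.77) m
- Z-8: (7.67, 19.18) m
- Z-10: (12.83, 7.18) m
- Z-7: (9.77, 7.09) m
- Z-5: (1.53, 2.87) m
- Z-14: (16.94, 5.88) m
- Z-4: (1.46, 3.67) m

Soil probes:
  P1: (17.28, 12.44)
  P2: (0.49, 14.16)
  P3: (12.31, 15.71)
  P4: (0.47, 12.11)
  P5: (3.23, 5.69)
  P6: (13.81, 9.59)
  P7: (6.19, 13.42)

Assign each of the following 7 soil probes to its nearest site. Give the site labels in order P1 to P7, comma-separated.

Z-14, Z-8, Z-8, Z-4, Z-4, Z-10, Z-8

P1 → Z-14 (d²=43.15)
P2 → Z-8 (d²=76.75)
P3 → Z-8 (d²=33.57)
P4 → Z-4 (d²=72.21)
P5 → Z-4 (d²=7.21)
P6 → Z-10 (d²=6.77)
P7 → Z-8 (d²=35.37)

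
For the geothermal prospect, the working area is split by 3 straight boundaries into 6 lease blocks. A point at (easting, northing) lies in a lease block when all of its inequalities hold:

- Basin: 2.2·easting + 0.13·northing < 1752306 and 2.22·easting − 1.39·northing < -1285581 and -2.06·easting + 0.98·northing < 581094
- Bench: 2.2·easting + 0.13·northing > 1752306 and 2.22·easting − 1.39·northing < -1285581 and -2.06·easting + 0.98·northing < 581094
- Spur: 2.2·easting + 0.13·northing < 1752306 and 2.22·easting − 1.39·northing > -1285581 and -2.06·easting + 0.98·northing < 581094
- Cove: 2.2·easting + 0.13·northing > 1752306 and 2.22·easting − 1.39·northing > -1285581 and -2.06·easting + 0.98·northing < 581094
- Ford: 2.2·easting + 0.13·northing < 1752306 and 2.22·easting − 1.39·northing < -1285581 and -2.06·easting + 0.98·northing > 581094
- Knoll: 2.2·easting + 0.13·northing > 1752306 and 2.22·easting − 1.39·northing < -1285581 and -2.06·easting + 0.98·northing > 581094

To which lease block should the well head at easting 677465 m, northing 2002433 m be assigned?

2.2·677465 + 0.13·2002433 = 1750739.290, which is < 1752306
2.22·677465 − 1.39·2002433 = -1279409.570, which is > -1285581
-2.06·677465 + 0.98·2002433 = 566806.440, which is < 581094
This sign pattern matches Spur.

Spur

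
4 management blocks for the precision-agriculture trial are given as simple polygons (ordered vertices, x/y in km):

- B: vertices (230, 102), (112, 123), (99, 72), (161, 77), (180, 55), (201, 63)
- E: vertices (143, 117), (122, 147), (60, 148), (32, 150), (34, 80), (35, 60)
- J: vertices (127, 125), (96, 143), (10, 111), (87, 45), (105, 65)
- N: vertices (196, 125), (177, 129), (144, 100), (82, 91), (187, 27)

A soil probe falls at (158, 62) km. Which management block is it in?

N

Cast a ray rightward from (158, 62). For each polygon, the edges (by vertex number in listed order) whose endpoints lie on opposite sides of y = 62, where each meets that height, and whether that is right or left of the point:
B: 4–5 at x≈174.0 (right), 5–6 at x≈198.4 (right) → 2 crossings.
E: 5–6 at x≈34.9 (left), 6–1 at x≈38.8 (left) → 0 crossings.
J: 3–4 at x≈67.2 (left), 4–5 at x≈102.3 (left) → 0 crossings.
N: 4–5 at x≈129.6 (left), 5–1 at x≈190.2 (right) → 1 crossing.
Only N has an odd count, so the point is inside N.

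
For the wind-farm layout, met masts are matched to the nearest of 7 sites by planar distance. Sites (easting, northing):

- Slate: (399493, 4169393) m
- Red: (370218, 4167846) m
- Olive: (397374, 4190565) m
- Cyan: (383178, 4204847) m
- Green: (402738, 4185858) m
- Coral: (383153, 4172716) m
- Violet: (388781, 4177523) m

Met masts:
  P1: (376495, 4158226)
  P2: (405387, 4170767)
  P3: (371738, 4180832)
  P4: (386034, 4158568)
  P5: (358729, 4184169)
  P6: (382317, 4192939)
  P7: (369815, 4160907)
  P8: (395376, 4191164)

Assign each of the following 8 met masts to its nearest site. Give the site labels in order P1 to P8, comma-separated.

P1 → Red (d²=131945129.00)
P2 → Slate (d²=36627112.00)
P3 → Red (d²=170946596.00)
P4 → Coral (d²=208466065.00)
P5 → Red (d²=398437450.00)
P6 → Cyan (d²=142541785.00)
P7 → Red (d²=48312130.00)
P8 → Olive (d²=4350805.00)

Red, Slate, Red, Coral, Red, Cyan, Red, Olive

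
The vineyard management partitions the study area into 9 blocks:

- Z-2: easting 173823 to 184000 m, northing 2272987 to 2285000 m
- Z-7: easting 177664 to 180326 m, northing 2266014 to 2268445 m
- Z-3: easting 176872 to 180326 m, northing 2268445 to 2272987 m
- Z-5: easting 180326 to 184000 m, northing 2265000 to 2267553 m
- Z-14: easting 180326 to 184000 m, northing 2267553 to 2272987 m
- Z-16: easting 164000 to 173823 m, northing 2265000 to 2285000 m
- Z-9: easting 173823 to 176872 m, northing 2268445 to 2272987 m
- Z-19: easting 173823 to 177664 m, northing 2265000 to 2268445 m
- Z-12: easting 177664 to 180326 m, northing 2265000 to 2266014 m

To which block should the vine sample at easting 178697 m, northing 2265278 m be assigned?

The point has easting = 178697 and northing = 2265278.
Only Z-12 satisfies 177664 ≤ easting ≤ 180326 and 2265000 ≤ northing ≤ 2266014.

Z-12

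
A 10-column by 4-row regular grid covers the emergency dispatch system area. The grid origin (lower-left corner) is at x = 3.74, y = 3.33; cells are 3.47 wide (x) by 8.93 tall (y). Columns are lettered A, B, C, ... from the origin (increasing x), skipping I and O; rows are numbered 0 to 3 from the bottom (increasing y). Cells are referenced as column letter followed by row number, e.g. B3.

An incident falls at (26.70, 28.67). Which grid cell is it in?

G2

Column index: ⌊(26.70 − 3.74) / 3.47⌋ = ⌊6.617⌋ = 6 → column G
Row offset from origin: ⌊(28.67 − 3.33) / 8.93⌋ = ⌊2.838⌋ = 2 → row 2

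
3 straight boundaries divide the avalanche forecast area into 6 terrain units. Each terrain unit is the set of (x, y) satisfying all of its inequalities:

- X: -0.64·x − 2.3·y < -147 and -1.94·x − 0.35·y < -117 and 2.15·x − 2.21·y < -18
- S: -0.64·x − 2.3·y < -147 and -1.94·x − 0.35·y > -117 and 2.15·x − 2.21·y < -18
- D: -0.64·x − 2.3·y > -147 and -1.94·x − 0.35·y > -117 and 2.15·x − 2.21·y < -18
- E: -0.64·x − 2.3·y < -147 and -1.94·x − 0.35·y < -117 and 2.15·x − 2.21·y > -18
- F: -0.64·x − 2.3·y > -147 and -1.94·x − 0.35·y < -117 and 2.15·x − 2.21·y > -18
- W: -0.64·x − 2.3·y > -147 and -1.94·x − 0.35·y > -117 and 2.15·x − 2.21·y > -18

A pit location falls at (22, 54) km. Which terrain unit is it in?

D

-0.64·22 − 2.3·54 = -138.280, which is > -147
-1.94·22 − 0.35·54 = -61.580, which is > -117
2.15·22 − 2.21·54 = -72.040, which is < -18
This sign pattern matches D.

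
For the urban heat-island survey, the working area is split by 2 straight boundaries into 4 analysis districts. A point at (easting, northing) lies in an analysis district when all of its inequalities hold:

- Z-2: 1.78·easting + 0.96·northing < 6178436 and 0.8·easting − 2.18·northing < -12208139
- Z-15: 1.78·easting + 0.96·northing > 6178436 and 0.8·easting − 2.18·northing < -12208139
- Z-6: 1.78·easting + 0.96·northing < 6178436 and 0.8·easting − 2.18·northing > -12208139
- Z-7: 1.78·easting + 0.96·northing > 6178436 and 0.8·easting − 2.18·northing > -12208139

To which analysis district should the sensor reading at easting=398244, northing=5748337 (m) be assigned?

Z-15

1.78·398244 + 0.96·5748337 = 6227277.840, which is > 6178436
0.8·398244 − 2.18·5748337 = -12212779.460, which is < -12208139
This sign pattern matches Z-15.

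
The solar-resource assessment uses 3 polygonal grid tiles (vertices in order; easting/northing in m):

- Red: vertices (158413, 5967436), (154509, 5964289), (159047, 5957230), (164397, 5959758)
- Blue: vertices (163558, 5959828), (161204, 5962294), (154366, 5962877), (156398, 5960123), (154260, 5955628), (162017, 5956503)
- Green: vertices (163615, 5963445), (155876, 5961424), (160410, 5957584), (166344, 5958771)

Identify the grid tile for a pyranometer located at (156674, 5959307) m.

Cast a ray rightward from (156674, 5959307). For each polygon, the edges (by vertex number in listed order) whose endpoints lie on opposite sides of northing = 5959307, where each meets that height, and whether that is right or left of the point:
Red: 2–3 at easting≈157711.8 (right), 3–4 at easting≈163442.5 (right) → 2 crossings.
Blue: 4–5 at easting≈156009.9 (left), 6–1 at easting≈163316.5 (right) → 1 crossing.
Green: 2–3 at easting≈158375.6 (right), 4–1 at easting≈166031.0 (right) → 2 crossings.
Only Blue has an odd count, so the point is inside Blue.

Blue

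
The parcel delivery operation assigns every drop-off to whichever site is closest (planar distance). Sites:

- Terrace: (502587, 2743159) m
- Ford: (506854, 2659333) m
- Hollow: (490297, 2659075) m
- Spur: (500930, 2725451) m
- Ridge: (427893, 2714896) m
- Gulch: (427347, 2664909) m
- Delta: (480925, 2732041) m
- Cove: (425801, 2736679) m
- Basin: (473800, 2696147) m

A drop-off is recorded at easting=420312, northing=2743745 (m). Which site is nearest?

Squared distances to each site:
Terrace: 6769519021.000; Ford: 14614903508.000; Hollow: 12066909125.000; Spur: 6833932360.000; Ridge: 889736362.000; Gulch: 6264606121.000; Delta: 3810919385.000; Cove: 80057477.000; Basin: 5126535748.000.
Minimum at Cove.

Cove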